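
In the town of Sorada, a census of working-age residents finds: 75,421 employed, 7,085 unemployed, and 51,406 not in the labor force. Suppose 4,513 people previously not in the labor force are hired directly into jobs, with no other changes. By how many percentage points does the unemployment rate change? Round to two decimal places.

The unemployment rate changes by −0.45 percentage points.

Initially, labor force = 75,421 + 7,085 = 82,506, so u = 7,085/82,506 = 8.59%.
After the change, employed and labor force both rise by 4,513; unemployed unchanged → E = 79,934, U = 7,085, labor force = 87,019.
New unemployment rate = 7,085 / 87,019 = 8.14%.
Change = 8.14% − 8.59% = −0.45 percentage points.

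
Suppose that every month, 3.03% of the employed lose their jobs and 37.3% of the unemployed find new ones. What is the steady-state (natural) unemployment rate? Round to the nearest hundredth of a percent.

At steady state the flows balance: s·E = f·U, so U/(E+U) = s/(s+f).
u* = 3.03 / (3.03 + 37.3) = 3.03 / 40.33 = 7.51%.

Steady-state unemployment rate ≈ 7.51%.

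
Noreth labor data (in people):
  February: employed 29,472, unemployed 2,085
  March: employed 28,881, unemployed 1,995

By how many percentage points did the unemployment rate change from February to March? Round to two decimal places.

The unemployment rate changed by −0.15 percentage points.

February: labor force = 29,472 + 2,085 = 31,557; u = 2,085/31,557 = 6.61%.
March: labor force = 28,881 + 1,995 = 30,876; u = 1,995/30,876 = 6.46%.
Change = 6.46% − 6.61% = −0.15 pp.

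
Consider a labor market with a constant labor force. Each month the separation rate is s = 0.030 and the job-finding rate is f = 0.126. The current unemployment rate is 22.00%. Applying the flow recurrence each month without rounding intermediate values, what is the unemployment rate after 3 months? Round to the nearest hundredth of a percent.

Unemployment rate after three months ≈ 20.90%.

With a fixed labor force, u_{t+1} = u_t + s·(1−u_t) − f·u_t = u_t·(1−s−f) + s.
Here 1−s−f = 0.844 and s = 0.030.
u_1 = 0.220000 × 0.844 + 0.030 = 0.215680.
u_2 = 0.215680 × 0.844 + 0.030 = 0.212034.
u_3 = 0.212034 × 0.844 + 0.030 = 0.208957.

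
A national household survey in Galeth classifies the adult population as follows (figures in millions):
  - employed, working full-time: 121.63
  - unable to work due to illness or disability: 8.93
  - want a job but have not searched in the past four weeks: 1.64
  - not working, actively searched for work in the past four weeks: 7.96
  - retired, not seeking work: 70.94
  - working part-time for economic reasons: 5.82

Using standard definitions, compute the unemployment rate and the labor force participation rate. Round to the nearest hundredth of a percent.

Employed = 121.63 + 5.82 = 127.45 million (anyone who worked, including part-time for economic reasons, counts as employed).
Unemployed = 7.96 million.
Labor force = 127.45 + 7.96 = 135.41 million.
Not in labor force = 8.93 + 1.64 + 70.94 = 81.51 million (those not working and not actively searching are outside the labor force — including those who want a job but have given up searching).
Civilian working-age population = 135.41 + 81.51 = 216.92 million.
Unemployment rate = 7.96 / 135.41 = 5.88%.
Labor force participation rate = 135.41 / 216.92 = 62.42%.

Unemployment rate ≈ 5.88%; labor force participation rate ≈ 62.42%.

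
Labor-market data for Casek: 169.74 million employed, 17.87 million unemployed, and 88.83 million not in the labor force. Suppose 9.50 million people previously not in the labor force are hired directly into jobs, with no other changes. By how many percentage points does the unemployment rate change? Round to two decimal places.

Initially, labor force = 169.74 + 17.87 = 187.61 million, so u = 17.87/187.61 = 9.53%.
After the change, employed and labor force both rise by 9.50; unemployed unchanged → E = 179.24, U = 17.87, labor force = 197.11 million.
New unemployment rate = 17.87 / 197.11 = 9.07%.
Change = 9.07% − 9.53% = −0.46 percentage points.

The unemployment rate changes by −0.46 percentage points.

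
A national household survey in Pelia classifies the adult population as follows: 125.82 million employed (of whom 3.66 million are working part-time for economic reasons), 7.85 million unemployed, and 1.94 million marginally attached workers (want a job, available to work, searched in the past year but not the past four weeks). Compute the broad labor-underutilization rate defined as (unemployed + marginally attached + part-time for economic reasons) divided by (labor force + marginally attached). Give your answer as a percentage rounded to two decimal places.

Labor force = 125.82 + 7.85 = 133.67 million.
Numerator = 7.85 + 1.94 + 3.66 = 13.45 million.
Denominator = 133.67 + 1.94 = 135.61 million.
Broad rate = 13.45 / 135.61 = 9.92%.

Broad underutilization rate ≈ 9.92%.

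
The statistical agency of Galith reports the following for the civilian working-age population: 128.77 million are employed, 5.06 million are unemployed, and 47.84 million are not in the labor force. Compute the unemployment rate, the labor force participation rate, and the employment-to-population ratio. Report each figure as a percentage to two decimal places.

Unemployment rate ≈ 3.78%; labor force participation rate ≈ 73.67%; employment-population ratio ≈ 70.88%.

Labor force = employed + unemployed = 128.77 + 5.06 = 133.83 million.
Working-age population = 133.83 + 47.84 = 181.67 million.
Unemployment rate = 5.06 / 133.83 = 3.78%.
Labor force participation rate = 133.83 / 181.67 = 73.67%.
Employment-population ratio = 128.77 / 181.67 = 70.88%.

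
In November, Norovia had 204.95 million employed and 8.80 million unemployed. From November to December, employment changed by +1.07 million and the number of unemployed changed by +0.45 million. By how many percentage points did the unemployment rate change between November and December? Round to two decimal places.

November: labor force = 204.95 + 8.80 = 213.75; u = 8.80/213.75 = 4.12%.
December: labor force = 206.02 + 9.25 = 215.27; u = 9.25/215.27 = 4.30%.
Change = 4.30% − 4.12% = +0.18 pp.

The unemployment rate changed by +0.18 percentage points.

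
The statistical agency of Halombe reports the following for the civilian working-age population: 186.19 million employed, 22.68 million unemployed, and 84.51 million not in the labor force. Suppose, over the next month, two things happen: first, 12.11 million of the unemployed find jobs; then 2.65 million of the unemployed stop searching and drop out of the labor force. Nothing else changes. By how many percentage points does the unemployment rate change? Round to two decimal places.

The unemployment rate changes by −7.02 percentage points.

Initially, labor force = 186.19 + 22.68 = 208.87 million, so u = 22.68/208.87 = 10.86%.
After the first change, unemployed falls and employed rises by 12.11; labor force unchanged → E = 198.30, U = 10.57, labor force = 208.87 million.
After the second change, unemployed and labor force both fall by 2.65 → E = 198.30, U = 7.92, labor force = 206.22 million.
New unemployment rate = 7.92 / 206.22 = 3.84%.
Change = 3.84% − 10.86% = −7.02 percentage points.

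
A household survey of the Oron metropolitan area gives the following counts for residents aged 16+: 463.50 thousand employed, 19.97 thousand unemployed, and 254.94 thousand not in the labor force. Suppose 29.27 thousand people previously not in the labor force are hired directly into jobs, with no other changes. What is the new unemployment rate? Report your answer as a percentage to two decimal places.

New unemployment rate ≈ 3.89%.

Initially, labor force = 463.50 + 19.97 = 483.47 thousand, so u = 19.97/483.47 = 4.13%.
After the change, employed and labor force both rise by 29.27; unemployed unchanged → E = 492.77, U = 19.97, labor force = 512.74 thousand.
New unemployment rate = 19.97 / 512.74 = 3.89%.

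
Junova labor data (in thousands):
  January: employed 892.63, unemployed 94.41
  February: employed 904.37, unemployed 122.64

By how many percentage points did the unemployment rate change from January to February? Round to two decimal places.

The unemployment rate changed by +2.38 percentage points.

January: labor force = 892.63 + 94.41 = 987.04; u = 94.41/987.04 = 9.56%.
February: labor force = 904.37 + 122.64 = 1,027.01; u = 122.64/1,027.01 = 11.94%.
Change = 11.94% − 9.56% = +2.38 pp.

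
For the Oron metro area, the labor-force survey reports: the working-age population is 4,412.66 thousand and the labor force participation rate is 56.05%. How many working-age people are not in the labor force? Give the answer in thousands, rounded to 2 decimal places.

About 1,939.36 thousand are not in the labor force.

Share not in the labor force = 1 − 0.5605 = 0.4395.
Not in labor force = 0.4395 × 4,412.66 ≈ 1,939.36 thousand.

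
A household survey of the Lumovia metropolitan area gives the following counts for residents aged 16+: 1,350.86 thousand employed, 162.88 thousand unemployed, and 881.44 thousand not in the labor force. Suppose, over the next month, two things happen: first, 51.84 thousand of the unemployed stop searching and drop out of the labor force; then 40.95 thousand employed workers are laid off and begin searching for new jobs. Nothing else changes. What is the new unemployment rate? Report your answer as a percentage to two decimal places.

New unemployment rate ≈ 10.40%.

Initially, labor force = 1,350.86 + 162.88 = 1,513.74 thousand, so u = 162.88/1,513.74 = 10.76%.
After the first change, unemployed and labor force both fall by 51.84 → E = 1,350.86, U = 111.04, labor force = 1,461.90 thousand.
After the second change, employed falls and unemployed rises by 40.95; labor force unchanged → E = 1,309.91, U = 151.99, labor force = 1,461.90 thousand.
New unemployment rate = 151.99 / 1,461.90 = 10.40%.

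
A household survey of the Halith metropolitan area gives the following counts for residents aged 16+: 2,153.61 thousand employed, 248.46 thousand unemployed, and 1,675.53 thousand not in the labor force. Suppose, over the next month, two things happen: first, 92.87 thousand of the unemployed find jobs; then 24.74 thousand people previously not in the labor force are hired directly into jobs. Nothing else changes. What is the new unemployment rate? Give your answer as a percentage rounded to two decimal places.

New unemployment rate ≈ 6.41%.

Initially, labor force = 2,153.61 + 248.46 = 2,402.07 thousand, so u = 248.46/2,402.07 = 10.34%.
After the first change, unemployed falls and employed rises by 92.87; labor force unchanged → E = 2,246.48, U = 155.59, labor force = 2,402.07 thousand.
After the second change, employed and labor force both rise by 24.74; unemployed unchanged → E = 2,271.22, U = 155.59, labor force = 2,426.81 thousand.
New unemployment rate = 155.59 / 2,426.81 = 6.41%.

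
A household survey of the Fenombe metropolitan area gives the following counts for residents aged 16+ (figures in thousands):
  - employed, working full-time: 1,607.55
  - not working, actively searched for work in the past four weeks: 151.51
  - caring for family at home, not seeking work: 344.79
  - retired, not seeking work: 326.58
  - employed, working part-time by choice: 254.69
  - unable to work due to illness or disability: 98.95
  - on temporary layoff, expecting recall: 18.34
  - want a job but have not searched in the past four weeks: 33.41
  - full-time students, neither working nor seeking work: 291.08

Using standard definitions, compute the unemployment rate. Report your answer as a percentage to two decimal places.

Unemployment rate ≈ 8.36%.

Employed = 1,607.55 + 254.69 = 1,862.24 thousand.
Unemployed = 151.51 + 18.34 = 169.85 thousand (jobless and actively searching, or on temporary layoff).
Labor force = 1,862.24 + 169.85 = 2,032.09 thousand.
Unemployment rate = 169.85 / 2,032.09 = 8.36%.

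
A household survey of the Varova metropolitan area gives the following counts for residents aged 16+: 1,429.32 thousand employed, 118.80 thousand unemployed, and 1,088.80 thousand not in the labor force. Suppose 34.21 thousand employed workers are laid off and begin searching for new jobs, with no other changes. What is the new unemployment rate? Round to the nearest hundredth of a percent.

New unemployment rate ≈ 9.88%.

Initially, labor force = 1,429.32 + 118.80 = 1,548.12 thousand, so u = 118.80/1,548.12 = 7.67%.
After the change, employed falls and unemployed rises by 34.21; labor force unchanged → E = 1,395.11, U = 153.01, labor force = 1,548.12 thousand.
New unemployment rate = 153.01 / 1,548.12 = 9.88%.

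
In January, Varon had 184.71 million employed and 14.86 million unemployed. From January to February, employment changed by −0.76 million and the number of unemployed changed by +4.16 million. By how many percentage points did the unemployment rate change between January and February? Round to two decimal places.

January: labor force = 184.71 + 14.86 = 199.57; u = 14.86/199.57 = 7.45%.
February: labor force = 183.95 + 19.02 = 202.97; u = 19.02/202.97 = 9.37%.
Change = 9.37% − 7.45% = +1.92 pp.

The unemployment rate changed by +1.92 percentage points.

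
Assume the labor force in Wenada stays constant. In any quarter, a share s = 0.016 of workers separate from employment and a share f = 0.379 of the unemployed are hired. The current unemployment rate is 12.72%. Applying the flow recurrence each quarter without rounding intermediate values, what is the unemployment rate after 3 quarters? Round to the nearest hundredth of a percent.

With a fixed labor force, u_{t+1} = u_t + s·(1−u_t) − f·u_t = u_t·(1−s−f) + s.
Here 1−s−f = 0.605 and s = 0.016.
u_1 = 0.127200 × 0.605 + 0.016 = 0.092956.
u_2 = 0.092956 × 0.605 + 0.016 = 0.072238.
u_3 = 0.072238 × 0.605 + 0.016 = 0.059704.

Unemployment rate after three quarters ≈ 5.97%.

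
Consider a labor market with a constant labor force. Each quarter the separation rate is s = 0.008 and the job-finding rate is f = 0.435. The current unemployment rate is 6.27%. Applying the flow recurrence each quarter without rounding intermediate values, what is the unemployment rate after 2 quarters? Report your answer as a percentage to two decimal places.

Unemployment rate after two quarters ≈ 3.19%.

With a fixed labor force, u_{t+1} = u_t + s·(1−u_t) − f·u_t = u_t·(1−s−f) + s.
Here 1−s−f = 0.557 and s = 0.008.
u_1 = 0.062700 × 0.557 + 0.008 = 0.042924.
u_2 = 0.042924 × 0.557 + 0.008 = 0.031909.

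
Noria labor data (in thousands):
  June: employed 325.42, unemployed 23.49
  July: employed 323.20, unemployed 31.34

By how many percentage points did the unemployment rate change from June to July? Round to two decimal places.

June: labor force = 325.42 + 23.49 = 348.91; u = 23.49/348.91 = 6.73%.
July: labor force = 323.20 + 31.34 = 354.54; u = 31.34/354.54 = 8.84%.
Change = 8.84% − 6.73% = +2.11 pp.

The unemployment rate changed by +2.11 percentage points.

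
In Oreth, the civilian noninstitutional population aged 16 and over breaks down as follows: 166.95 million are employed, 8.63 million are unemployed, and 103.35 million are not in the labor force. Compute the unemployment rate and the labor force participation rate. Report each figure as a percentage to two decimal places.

Unemployment rate ≈ 4.92%; labor force participation rate ≈ 62.95%.

Labor force = employed + unemployed = 166.95 + 8.63 = 175.58 million.
Working-age population = 175.58 + 103.35 = 278.93 million.
Unemployment rate = 8.63 / 175.58 = 4.92%.
Labor force participation rate = 175.58 / 278.93 = 62.95%.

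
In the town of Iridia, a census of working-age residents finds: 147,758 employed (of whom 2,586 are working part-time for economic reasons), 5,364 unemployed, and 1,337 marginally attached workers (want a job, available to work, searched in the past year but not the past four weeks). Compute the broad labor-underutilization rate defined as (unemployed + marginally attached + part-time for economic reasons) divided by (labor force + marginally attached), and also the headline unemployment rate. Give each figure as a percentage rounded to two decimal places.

Broad underutilization rate ≈ 6.01%; headline unemployment rate ≈ 3.50%.

Labor force = 147,758 + 5,364 = 153,122.
Numerator = 5,364 + 1,337 + 2,586 = 9,287.
Denominator = 153,122 + 1,337 = 154,459.
Broad rate = 9,287 / 154,459 = 6.01%.
Headline unemployment rate = 5,364 / 153,122 = 3.50%.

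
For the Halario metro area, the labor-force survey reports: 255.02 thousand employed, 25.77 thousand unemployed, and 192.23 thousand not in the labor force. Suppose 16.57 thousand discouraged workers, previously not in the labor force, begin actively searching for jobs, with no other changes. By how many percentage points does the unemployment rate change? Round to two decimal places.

Initially, labor force = 255.02 + 25.77 = 280.79 thousand, so u = 25.77/280.79 = 9.18%.
After the change, unemployed and labor force both rise by 16.57 → E = 255.02, U = 42.34, labor force = 297.36 thousand.
New unemployment rate = 42.34 / 297.36 = 14.24%.
Change = 14.24% − 9.18% = +5.06 percentage points.

The unemployment rate changes by +5.06 percentage points.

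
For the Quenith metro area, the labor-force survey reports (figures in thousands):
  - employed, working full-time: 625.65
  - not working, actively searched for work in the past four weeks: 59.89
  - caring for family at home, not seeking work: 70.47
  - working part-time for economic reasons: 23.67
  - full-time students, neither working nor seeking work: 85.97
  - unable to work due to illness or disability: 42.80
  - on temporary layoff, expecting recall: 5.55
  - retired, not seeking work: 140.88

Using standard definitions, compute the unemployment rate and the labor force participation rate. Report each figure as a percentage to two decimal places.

Employed = 625.65 + 23.67 = 649.32 thousand (anyone who worked, including part-time for economic reasons, counts as employed).
Unemployed = 59.89 + 5.55 = 65.44 thousand (jobless and actively searching, or on temporary layoff).
Labor force = 649.32 + 65.44 = 714.76 thousand.
Not in labor force = 70.47 + 85.97 + 42.80 + 140.88 = 340.12 thousand (those not working and not actively searching are outside the labor force).
Civilian working-age population = 714.76 + 340.12 = 1,054.88 thousand.
Unemployment rate = 65.44 / 714.76 = 9.16%.
Labor force participation rate = 714.76 / 1,054.88 = 67.76%.

Unemployment rate ≈ 9.16%; labor force participation rate ≈ 67.76%.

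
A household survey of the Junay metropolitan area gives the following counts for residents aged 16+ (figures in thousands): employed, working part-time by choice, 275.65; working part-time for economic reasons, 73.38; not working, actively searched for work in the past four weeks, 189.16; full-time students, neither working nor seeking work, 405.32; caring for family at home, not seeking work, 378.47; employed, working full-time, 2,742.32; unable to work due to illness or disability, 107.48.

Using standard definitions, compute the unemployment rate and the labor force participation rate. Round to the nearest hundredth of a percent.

Employed = 275.65 + 73.38 + 2,742.32 = 3,091.35 thousand (anyone who worked, including part-time for economic reasons, counts as employed).
Unemployed = 189.16 thousand.
Labor force = 3,091.35 + 189.16 = 3,280.51 thousand.
Not in labor force = 405.32 + 378.47 + 107.48 = 891.27 thousand (those not working and not actively searching are outside the labor force).
Civilian working-age population = 3,280.51 + 891.27 = 4,171.78 thousand.
Unemployment rate = 189.16 / 3,280.51 = 5.77%.
Labor force participation rate = 3,280.51 / 4,171.78 = 78.64%.

Unemployment rate ≈ 5.77%; labor force participation rate ≈ 78.64%.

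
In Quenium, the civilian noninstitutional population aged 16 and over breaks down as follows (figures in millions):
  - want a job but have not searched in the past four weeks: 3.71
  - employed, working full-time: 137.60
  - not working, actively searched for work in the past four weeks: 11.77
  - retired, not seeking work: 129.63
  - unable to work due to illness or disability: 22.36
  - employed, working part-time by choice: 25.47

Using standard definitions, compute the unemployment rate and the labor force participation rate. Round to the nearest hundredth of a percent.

Unemployment rate ≈ 6.73%; labor force participation rate ≈ 52.90%.

Employed = 137.60 + 25.47 = 163.07 million.
Unemployed = 11.77 million.
Labor force = 163.07 + 11.77 = 174.84 million.
Not in labor force = 3.71 + 129.63 + 22.36 = 155.70 million (those not working and not actively searching are outside the labor force — including those who want a job but have given up searching).
Civilian working-age population = 174.84 + 155.70 = 330.54 million.
Unemployment rate = 11.77 / 174.84 = 6.73%.
Labor force participation rate = 174.84 / 330.54 = 52.90%.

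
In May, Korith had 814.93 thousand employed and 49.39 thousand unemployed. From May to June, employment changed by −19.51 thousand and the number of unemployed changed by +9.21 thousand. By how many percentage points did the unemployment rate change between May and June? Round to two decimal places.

May: labor force = 814.93 + 49.39 = 864.32; u = 49.39/864.32 = 5.71%.
June: labor force = 795.42 + 58.60 = 854.02; u = 58.60/854.02 = 6.86%.
Change = 6.86% − 5.71% = +1.15 pp.

The unemployment rate changed by +1.15 percentage points.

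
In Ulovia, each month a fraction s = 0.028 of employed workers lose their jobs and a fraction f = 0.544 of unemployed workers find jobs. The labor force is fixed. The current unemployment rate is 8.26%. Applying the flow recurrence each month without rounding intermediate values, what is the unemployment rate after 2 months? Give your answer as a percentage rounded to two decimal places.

With a fixed labor force, u_{t+1} = u_t + s·(1−u_t) − f·u_t = u_t·(1−s−f) + s.
Here 1−s−f = 0.428 and s = 0.028.
u_1 = 0.082600 × 0.428 + 0.028 = 0.063353.
u_2 = 0.063353 × 0.428 + 0.028 = 0.055115.

Unemployment rate after two months ≈ 5.51%.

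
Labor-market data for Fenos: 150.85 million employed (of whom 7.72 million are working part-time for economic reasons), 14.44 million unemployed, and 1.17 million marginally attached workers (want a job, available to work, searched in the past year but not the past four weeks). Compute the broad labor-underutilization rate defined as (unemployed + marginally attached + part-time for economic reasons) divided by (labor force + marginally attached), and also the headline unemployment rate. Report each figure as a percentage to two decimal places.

Broad underutilization rate ≈ 14.02%; headline unemployment rate ≈ 8.74%.

Labor force = 150.85 + 14.44 = 165.29 million.
Numerator = 14.44 + 1.17 + 7.72 = 23.33 million.
Denominator = 165.29 + 1.17 = 166.46 million.
Broad rate = 23.33 / 166.46 = 14.02%.
Headline unemployment rate = 14.44 / 165.29 = 8.74%.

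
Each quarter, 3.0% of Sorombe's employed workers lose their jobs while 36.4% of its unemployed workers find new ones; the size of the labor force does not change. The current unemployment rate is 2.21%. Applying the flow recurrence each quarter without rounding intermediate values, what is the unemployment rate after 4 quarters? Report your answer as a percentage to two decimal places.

With a fixed labor force, u_{t+1} = u_t + s·(1−u_t) − f·u_t = u_t·(1−s−f) + s.
Here 1−s−f = 0.606 and s = 0.030.
u_1 = 0.022100 × 0.606 + 0.030 = 0.043393.
u_2 = 0.043393 × 0.606 + 0.030 = 0.056296.
u_3 = 0.056296 × 0.606 + 0.030 = 0.064115.
u_4 = 0.064115 × 0.606 + 0.030 = 0.068854.

Unemployment rate after four quarters ≈ 6.89%.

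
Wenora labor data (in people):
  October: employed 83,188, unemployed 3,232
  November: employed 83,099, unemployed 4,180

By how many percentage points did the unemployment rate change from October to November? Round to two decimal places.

October: labor force = 83,188 + 3,232 = 86,420; u = 3,232/86,420 = 3.74%.
November: labor force = 83,099 + 4,180 = 87,279; u = 4,180/87,279 = 4.79%.
Change = 4.79% − 3.74% = +1.05 pp.

The unemployment rate changed by +1.05 percentage points.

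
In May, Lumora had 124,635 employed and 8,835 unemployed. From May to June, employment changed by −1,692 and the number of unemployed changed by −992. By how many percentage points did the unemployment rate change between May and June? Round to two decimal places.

The unemployment rate changed by −0.62 percentage points.

May: labor force = 124,635 + 8,835 = 133,470; u = 8,835/133,470 = 6.62%.
June: labor force = 122,943 + 7,843 = 130,786; u = 7,843/130,786 = 6.00%.
Change = 6.00% − 6.62% = −0.62 pp.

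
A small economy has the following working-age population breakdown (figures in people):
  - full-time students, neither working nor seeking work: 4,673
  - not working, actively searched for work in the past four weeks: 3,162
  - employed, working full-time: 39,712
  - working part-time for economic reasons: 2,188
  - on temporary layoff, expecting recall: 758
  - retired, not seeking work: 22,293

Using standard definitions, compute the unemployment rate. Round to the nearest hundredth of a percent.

Unemployment rate ≈ 8.56%.

Employed = 39,712 + 2,188 = 41,900 (anyone who worked, including part-time for economic reasons, counts as employed).
Unemployed = 3,162 + 758 = 3,920 (jobless and actively searching, or on temporary layoff).
Labor force = 41,900 + 3,920 = 45,820.
Unemployment rate = 3,920 / 45,820 = 8.56%.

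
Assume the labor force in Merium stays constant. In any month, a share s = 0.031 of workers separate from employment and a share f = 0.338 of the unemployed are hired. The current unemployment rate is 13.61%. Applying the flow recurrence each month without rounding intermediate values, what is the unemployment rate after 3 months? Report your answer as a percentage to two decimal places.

Unemployment rate after three months ≈ 9.71%.

With a fixed labor force, u_{t+1} = u_t + s·(1−u_t) − f·u_t = u_t·(1−s−f) + s.
Here 1−s−f = 0.631 and s = 0.031.
u_1 = 0.136100 × 0.631 + 0.031 = 0.116879.
u_2 = 0.116879 × 0.631 + 0.031 = 0.104751.
u_3 = 0.104751 × 0.631 + 0.031 = 0.097098.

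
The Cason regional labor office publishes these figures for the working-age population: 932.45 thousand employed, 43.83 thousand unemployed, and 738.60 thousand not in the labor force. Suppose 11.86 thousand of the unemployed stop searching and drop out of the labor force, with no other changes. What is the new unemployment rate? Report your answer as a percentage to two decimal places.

Initially, labor force = 932.45 + 43.83 = 976.28 thousand, so u = 43.83/976.28 = 4.49%.
After the change, unemployed and labor force both fall by 11.86 → E = 932.45, U = 31.97, labor force = 964.42 thousand.
New unemployment rate = 31.97 / 964.42 = 3.31%.

New unemployment rate ≈ 3.31%.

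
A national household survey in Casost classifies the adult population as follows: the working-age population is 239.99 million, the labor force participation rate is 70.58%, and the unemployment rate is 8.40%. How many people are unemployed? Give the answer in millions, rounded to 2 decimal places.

Labor force = 0.7058 × 239.99 = 169.38 million.
Unemployed = 0.0840 × 169.38 ≈ 14.23 million.

About 14.23 million are unemployed.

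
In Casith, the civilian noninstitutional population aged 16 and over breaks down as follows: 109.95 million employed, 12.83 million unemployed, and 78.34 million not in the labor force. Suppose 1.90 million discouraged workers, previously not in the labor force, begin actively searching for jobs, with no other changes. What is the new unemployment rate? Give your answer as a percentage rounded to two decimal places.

Initially, labor force = 109.95 + 12.83 = 122.78 million, so u = 12.83/122.78 = 10.45%.
After the change, unemployed and labor force both rise by 1.90 → E = 109.95, U = 14.73, labor force = 124.68 million.
New unemployment rate = 14.73 / 124.68 = 11.81%.

New unemployment rate ≈ 11.81%.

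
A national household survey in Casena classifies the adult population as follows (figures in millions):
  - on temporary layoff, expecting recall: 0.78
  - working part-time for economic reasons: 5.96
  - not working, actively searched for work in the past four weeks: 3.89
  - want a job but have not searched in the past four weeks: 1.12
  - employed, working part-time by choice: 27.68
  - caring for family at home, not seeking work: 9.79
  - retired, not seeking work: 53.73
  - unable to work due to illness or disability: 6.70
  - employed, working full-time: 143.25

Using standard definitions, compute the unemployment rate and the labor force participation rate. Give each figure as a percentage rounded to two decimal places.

Unemployment rate ≈ 2.57%; labor force participation rate ≈ 71.79%.

Employed = 5.96 + 27.68 + 143.25 = 176.89 million (anyone who worked, including part-time for economic reasons, counts as employed).
Unemployed = 0.78 + 3.89 = 4.67 million (jobless and actively searching, or on temporary layoff).
Labor force = 176.89 + 4.67 = 181.56 million.
Not in labor force = 1.12 + 9.79 + 53.73 + 6.70 = 71.34 million (those not working and not actively searching are outside the labor force — including those who want a job but have given up searching).
Civilian working-age population = 181.56 + 71.34 = 252.90 million.
Unemployment rate = 4.67 / 181.56 = 2.57%.
Labor force participation rate = 181.56 / 252.90 = 71.79%.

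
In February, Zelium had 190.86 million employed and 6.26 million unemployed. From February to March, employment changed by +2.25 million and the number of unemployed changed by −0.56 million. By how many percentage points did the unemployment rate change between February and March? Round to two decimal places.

February: labor force = 190.86 + 6.26 = 197.12; u = 6.26/197.12 = 3.18%.
March: labor force = 193.11 + 5.70 = 198.81; u = 5.70/198.81 = 2.87%.
Change = 2.87% − 3.18% = −0.31 pp.

The unemployment rate changed by −0.31 percentage points.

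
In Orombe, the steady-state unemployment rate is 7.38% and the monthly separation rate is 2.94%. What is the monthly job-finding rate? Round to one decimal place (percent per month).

From u* = s/(s+f): f = s·(1−u)/u.
f = 2.94 × (1 − 0.0738) / 0.0738 = 2.7230 / 0.0738 ≈ 36.9% per month.

Job-finding rate ≈ 36.9% per month.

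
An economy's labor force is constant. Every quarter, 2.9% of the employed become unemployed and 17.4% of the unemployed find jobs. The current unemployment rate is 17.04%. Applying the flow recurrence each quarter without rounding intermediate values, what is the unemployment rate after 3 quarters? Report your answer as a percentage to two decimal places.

With a fixed labor force, u_{t+1} = u_t + s·(1−u_t) − f·u_t = u_t·(1−s−f) + s.
Here 1−s−f = 0.797 and s = 0.029.
u_1 = 0.170400 × 0.797 + 0.029 = 0.164809.
u_2 = 0.164809 × 0.797 + 0.029 = 0.160353.
u_3 = 0.160353 × 0.797 + 0.029 = 0.156801.

Unemployment rate after three quarters ≈ 15.68%.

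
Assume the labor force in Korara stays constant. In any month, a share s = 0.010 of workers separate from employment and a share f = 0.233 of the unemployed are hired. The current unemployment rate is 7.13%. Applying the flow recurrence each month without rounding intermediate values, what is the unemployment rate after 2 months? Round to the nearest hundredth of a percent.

Unemployment rate after two months ≈ 5.84%.

With a fixed labor force, u_{t+1} = u_t + s·(1−u_t) − f·u_t = u_t·(1−s−f) + s.
Here 1−s−f = 0.757 and s = 0.010.
u_1 = 0.071300 × 0.757 + 0.010 = 0.063974.
u_2 = 0.063974 × 0.757 + 0.010 = 0.058428.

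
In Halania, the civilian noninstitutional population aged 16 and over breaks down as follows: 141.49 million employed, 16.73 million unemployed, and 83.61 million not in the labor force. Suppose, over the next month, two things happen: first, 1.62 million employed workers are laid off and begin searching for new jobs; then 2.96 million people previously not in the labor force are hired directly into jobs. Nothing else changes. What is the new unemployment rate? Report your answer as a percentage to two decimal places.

Initially, labor force = 141.49 + 16.73 = 158.22 million, so u = 16.73/158.22 = 10.57%.
After the first change, employed falls and unemployed rises by 1.62; labor force unchanged → E = 139.87, U = 18.35, labor force = 158.22 million.
After the second change, employed and labor force both rise by 2.96; unemployed unchanged → E = 142.83, U = 18.35, labor force = 161.18 million.
New unemployment rate = 18.35 / 161.18 = 11.38%.

New unemployment rate ≈ 11.38%.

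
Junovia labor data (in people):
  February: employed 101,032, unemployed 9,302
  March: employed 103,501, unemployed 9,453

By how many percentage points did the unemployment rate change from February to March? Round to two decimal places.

The unemployment rate changed by −0.06 percentage points.

February: labor force = 101,032 + 9,302 = 110,334; u = 9,302/110,334 = 8.43%.
March: labor force = 103,501 + 9,453 = 112,954; u = 9,453/112,954 = 8.37%.
Change = 8.37% − 8.43% = −0.06 pp.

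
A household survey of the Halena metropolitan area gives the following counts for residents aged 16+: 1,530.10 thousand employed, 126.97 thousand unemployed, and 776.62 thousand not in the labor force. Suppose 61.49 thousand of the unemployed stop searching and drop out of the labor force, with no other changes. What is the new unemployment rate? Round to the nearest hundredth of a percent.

New unemployment rate ≈ 4.10%.

Initially, labor force = 1,530.10 + 126.97 = 1,657.07 thousand, so u = 126.97/1,657.07 = 7.66%.
After the change, unemployed and labor force both fall by 61.49 → E = 1,530.10, U = 65.48, labor force = 1,595.58 thousand.
New unemployment rate = 65.48 / 1,595.58 = 4.10%.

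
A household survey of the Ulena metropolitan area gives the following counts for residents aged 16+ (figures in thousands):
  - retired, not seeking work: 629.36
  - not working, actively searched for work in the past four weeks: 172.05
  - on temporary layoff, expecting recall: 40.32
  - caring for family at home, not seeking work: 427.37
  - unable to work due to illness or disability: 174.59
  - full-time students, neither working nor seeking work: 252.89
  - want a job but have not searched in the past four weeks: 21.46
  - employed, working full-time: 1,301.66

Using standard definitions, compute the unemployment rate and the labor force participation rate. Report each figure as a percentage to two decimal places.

Employed = 1,301.66 thousand.
Unemployed = 172.05 + 40.32 = 212.37 thousand (jobless and actively searching, or on temporary layoff).
Labor force = 1,301.66 + 212.37 = 1,514.03 thousand.
Not in labor force = 629.36 + 427.37 + 174.59 + 252.89 + 21.46 = 1,505.67 thousand (those not working and not actively searching are outside the labor force — including those who want a job but have given up searching).
Civilian working-age population = 1,514.03 + 1,505.67 = 3,019.70 thousand.
Unemployment rate = 212.37 / 1,514.03 = 14.03%.
Labor force participation rate = 1,514.03 / 3,019.70 = 50.14%.

Unemployment rate ≈ 14.03%; labor force participation rate ≈ 50.14%.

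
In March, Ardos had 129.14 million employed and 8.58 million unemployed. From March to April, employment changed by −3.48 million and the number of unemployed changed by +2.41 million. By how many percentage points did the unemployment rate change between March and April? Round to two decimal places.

The unemployment rate changed by +1.81 percentage points.

March: labor force = 129.14 + 8.58 = 137.72; u = 8.58/137.72 = 6.23%.
April: labor force = 125.66 + 10.99 = 136.65; u = 10.99/136.65 = 8.04%.
Change = 8.04% − 6.23% = +1.81 pp.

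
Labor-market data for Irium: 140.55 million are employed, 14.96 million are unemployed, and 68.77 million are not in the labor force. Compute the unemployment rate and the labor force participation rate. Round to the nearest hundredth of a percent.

Unemployment rate ≈ 9.62%; labor force participation rate ≈ 69.34%.

Labor force = employed + unemployed = 140.55 + 14.96 = 155.51 million.
Working-age population = 155.51 + 68.77 = 224.28 million.
Unemployment rate = 14.96 / 155.51 = 9.62%.
Labor force participation rate = 155.51 / 224.28 = 69.34%.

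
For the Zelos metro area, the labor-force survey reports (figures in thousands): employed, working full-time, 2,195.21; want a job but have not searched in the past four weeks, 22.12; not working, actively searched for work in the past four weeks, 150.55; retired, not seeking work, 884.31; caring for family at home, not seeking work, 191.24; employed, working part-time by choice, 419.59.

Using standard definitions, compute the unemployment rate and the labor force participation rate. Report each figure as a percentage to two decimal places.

Employed = 2,195.21 + 419.59 = 2,614.80 thousand.
Unemployed = 150.55 thousand.
Labor force = 2,614.80 + 150.55 = 2,765.35 thousand.
Not in labor force = 22.12 + 884.31 + 191.24 = 1,097.67 thousand (those not working and not actively searching are outside the labor force — including those who want a job but have given up searching).
Civilian working-age population = 2,765.35 + 1,097.67 = 3,863.02 thousand.
Unemployment rate = 150.55 / 2,765.35 = 5.44%.
Labor force participation rate = 2,765.35 / 3,863.02 = 71.59%.

Unemployment rate ≈ 5.44%; labor force participation rate ≈ 71.59%.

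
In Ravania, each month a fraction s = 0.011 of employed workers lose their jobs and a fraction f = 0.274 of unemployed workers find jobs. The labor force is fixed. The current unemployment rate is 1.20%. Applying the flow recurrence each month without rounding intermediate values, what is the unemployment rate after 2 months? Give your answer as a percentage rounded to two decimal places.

With a fixed labor force, u_{t+1} = u_t + s·(1−u_t) − f·u_t = u_t·(1−s−f) + s.
Here 1−s−f = 0.715 and s = 0.011.
u_1 = 0.012000 × 0.715 + 0.011 = 0.019580.
u_2 = 0.019580 × 0.715 + 0.011 = 0.025000.

Unemployment rate after two months ≈ 2.50%.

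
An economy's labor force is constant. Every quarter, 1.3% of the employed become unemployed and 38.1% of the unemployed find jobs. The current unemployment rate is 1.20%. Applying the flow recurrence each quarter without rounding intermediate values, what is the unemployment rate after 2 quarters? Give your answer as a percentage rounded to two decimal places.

With a fixed labor force, u_{t+1} = u_t + s·(1−u_t) − f·u_t = u_t·(1−s−f) + s.
Here 1−s−f = 0.606 and s = 0.013.
u_1 = 0.012000 × 0.606 + 0.013 = 0.020272.
u_2 = 0.020272 × 0.606 + 0.013 = 0.025285.

Unemployment rate after two quarters ≈ 2.53%.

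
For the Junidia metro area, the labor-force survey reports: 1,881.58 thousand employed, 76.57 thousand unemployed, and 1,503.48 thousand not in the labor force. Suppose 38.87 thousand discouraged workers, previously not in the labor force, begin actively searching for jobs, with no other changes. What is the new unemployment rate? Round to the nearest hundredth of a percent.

Initially, labor force = 1,881.58 + 76.57 = 1,958.15 thousand, so u = 76.57/1,958.15 = 3.91%.
After the change, unemployed and labor force both rise by 38.87 → E = 1,881.58, U = 115.44, labor force = 1,997.02 thousand.
New unemployment rate = 115.44 / 1,997.02 = 5.78%.

New unemployment rate ≈ 5.78%.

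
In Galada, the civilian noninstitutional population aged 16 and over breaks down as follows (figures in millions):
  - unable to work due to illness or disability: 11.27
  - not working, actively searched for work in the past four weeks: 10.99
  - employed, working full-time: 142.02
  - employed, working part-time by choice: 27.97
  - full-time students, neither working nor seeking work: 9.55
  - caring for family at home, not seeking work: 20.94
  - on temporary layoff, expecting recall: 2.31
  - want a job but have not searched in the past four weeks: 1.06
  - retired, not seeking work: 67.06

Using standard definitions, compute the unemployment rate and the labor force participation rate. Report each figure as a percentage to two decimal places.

Employed = 142.02 + 27.97 = 169.99 million.
Unemployed = 10.99 + 2.31 = 13.30 million (jobless and actively searching, or on temporary layoff).
Labor force = 169.99 + 13.30 = 183.29 million.
Not in labor force = 11.27 + 9.55 + 20.94 + 1.06 + 67.06 = 109.88 million (those not working and not actively searching are outside the labor force — including those who want a job but have given up searching).
Civilian working-age population = 183.29 + 109.88 = 293.17 million.
Unemployment rate = 13.30 / 183.29 = 7.26%.
Labor force participation rate = 183.29 / 293.17 = 62.52%.

Unemployment rate ≈ 7.26%; labor force participation rate ≈ 62.52%.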